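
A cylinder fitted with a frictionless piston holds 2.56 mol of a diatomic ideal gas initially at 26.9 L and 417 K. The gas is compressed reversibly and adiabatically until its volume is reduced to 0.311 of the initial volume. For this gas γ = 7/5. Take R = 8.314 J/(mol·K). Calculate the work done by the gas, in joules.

-13200 J

P₁ = nRT₁/V₁ = 2.56×8.314×417/26.9 = 330 kPa.
Adiabatic: TV^(γ−1) = const ⇒ T₂ = 417×(3.22)^0.400 = 665 K; PV^γ = const ⇒ P₂ = 1690 kPa.
ΔU = nCvΔT = 2.56×20.8×(665−417) = 13200 J.
Q = 0 for an adiabatic process, so W = −ΔU = -13200 J.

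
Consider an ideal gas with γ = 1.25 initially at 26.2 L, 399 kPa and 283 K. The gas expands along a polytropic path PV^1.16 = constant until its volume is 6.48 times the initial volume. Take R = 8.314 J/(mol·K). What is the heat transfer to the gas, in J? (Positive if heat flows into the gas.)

6080 J

n = P₁V₁/(RT₁) = 399×26.2/(8.314×283) = 4.44 mol.
Polytropic n=1.16: T₂ = T₁(V₁/V₂)^(n−1) = 283×(0.154)^0.16 = 210 K; P₂ = P₁(V₁/V₂)^n = 45.7 kPa.
W = (P₁V₁−P₂V₂)/(n−1) = (399×26.2−45.7×170)/0.16 = 16900 J.
ΔU = nCvΔT = 4.44×33.3×(210−283) = -10800 J.
Q = ΔU + W = 6080 J.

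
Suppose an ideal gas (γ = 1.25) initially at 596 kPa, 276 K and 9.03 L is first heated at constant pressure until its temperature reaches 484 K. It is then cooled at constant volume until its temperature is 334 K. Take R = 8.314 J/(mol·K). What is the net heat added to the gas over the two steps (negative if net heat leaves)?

n = P₁V₁/(RT₁) = 596×9.03/(8.314×276) = 2.35 mol.
Step 1 — Isobaric: P stays 596 kPa; V/T = const ⇒ T₂ = 484 K, V₂ = 15.8 L.
W = PΔV = 596×(15.8−9.03) kPa·L = 4060 J.
ΔU = nCvΔT = 2.35×33.3×(484−276) = 16200 J.
Q = ΔU + W = nCpΔT = 20300 J.
State after step 1: P = 596 kPa, V = 15.8 L, T = 484 K.
Step 2 — Isochoric: V stays 15.8 L; P/T = const ⇒ T₂ = 334 K, P₂ = 411 kPa.
W = 0 (no volume change).
ΔU = nCvΔT = 2.35×33.3×(334−484) = -11700 J.
Q = ΔU = -11700 J.
Net over both steps: W = 4060 J, Q = 8580 J, ΔU = 4520 J.

8580 J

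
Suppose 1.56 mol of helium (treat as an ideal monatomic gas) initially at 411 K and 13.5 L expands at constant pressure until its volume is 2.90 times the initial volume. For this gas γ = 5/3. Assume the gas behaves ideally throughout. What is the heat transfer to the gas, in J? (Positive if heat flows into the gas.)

25300 J

P₁ = nRT₁/V₁ = 1.56×8.314×411/13.5 = 395 kPa.
Isobaric: P stays 395 kPa; V/T = const ⇒ T₂ = 1190 K, V₂ = 39.1 L.
W = PΔV = 395×(39.1−13.5) kPa·L = 10100 J.
ΔU = nCvΔT = 1.56×12.5×(1190−411) = 15200 J.
Q = ΔU + W = nCpΔT = 25300 J.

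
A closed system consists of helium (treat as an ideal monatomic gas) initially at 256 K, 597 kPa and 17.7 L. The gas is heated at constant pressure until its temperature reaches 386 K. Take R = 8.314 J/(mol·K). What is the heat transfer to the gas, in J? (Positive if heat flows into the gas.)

n = P₁V₁/(RT₁) = 597×17.7/(8.314×256) = 4.96 mol.
Isobaric: P stays 597 kPa; V/T = const ⇒ T₂ = 386 K, V₂ = 26.7 L.
W = PΔV = 597×(26.7−17.7) kPa·L = 5370 J.
ΔU = nCvΔT = 4.96×12.5×(386−256) = 8050 J.
Q = ΔU + W = nCpΔT = 13400 J.

13400 J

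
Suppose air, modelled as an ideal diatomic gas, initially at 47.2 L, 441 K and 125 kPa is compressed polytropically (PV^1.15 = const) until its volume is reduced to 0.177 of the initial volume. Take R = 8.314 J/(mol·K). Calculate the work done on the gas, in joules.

11700 J

n = P₁V₁/(RT₁) = 125×47.2/(8.314×441) = 1.61 mol.
Polytropic n=1.15: T₂ = T₁(V₁/V₂)^(n−1) = 441×(5.65)^0.15 = 572 K; P₂ = P₁(V₁/V₂)^n = 916 kPa.
W = (P₁V₁−P₂V₂)/(n−1) = (125×47.2−916×8.35)/0.15 = -11700 J.
Work done on the gas = −W_by = 11700 J.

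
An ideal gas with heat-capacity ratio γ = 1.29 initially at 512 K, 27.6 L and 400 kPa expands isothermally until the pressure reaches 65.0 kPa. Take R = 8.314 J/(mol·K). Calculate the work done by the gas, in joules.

n = P₁V₁/(RT₁) = 400×27.6/(8.314×512) = 2.59 mol.
Isothermal: T stays 512 K; PV = const ⇒ V₂ = 170 L, P₂ = 65.0 kPa.
W = nRT ln(V₂/V₁) = 2.59×8.314×512×ln(6.15) = 20100 J.

20100 J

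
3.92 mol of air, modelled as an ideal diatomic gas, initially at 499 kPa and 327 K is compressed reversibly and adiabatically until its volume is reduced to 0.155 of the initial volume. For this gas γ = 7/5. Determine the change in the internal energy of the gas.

29500 J

V₁ = nRT₁/P₁ = 3.92×8.314×327/499 = 21.4 L.
Adiabatic: TV^(γ−1) = const ⇒ T₂ = 327×(6.45)^0.400 = 689 K; PV^γ = const ⇒ P₂ = 6790 kPa.
For an ideal gas ΔU = nCvΔT with Cv = (5/2)R = 20.8 J/(mol·K).
ΔU = 3.92×20.8×(689−327) = 29500 J.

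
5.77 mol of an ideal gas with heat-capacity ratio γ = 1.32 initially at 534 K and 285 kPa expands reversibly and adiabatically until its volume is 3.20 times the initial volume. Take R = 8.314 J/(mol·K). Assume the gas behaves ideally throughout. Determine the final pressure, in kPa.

61.4 kPa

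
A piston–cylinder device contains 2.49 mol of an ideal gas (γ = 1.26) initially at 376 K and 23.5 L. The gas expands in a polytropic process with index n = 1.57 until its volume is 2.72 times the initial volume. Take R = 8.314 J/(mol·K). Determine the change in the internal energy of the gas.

-13000 J

P₁ = nRT₁/V₁ = 2.49×8.314×376/23.5 = 331 kPa.
Polytropic n=1.57: T₂ = T₁(V₁/V₂)^(n−1) = 376×(0.368)^0.57 = 213 K; P₂ = P₁(V₁/V₂)^n = 68.8 kPa.
For an ideal gas ΔU = nCvΔT with Cv = R/(γ−1) = 32.0 J/(mol·K).
ΔU = 2.49×32.0×(213−376) = -13000 J.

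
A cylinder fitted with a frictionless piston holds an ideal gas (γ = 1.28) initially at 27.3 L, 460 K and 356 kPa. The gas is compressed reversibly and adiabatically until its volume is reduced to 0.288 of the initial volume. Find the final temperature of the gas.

Adiabatic: TV^(γ−1) = const ⇒ T₂ = 460×(3.47)^0.280 = 652 K; PV^γ = const ⇒ P₂ = 1750 kPa.

652 K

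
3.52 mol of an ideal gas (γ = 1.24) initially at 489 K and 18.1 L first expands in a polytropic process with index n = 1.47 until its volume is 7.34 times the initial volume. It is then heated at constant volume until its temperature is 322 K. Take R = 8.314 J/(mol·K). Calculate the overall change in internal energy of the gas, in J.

P₁ = nRT₁/V₁ = 3.52×8.314×489/18.1 = 791 kPa.
Step 1 — Polytropic n=1.47: T₂ = T₁(V₁/V₂)^(n−1) = 489×(0.136)^0.47 = 192 K; P₂ = P₁(V₁/V₂)^n = 42.2 kPa.
W = (P₁V₁−P₂V₂)/(n−1) = (791×18.1−42.2×133)/0.47 = 18500 J.
ΔU = nCvΔT = 3.52×34.6×(192−489) = -36300 J.
Q = ΔU + W = -17700 J.
State after step 1: P = 42.2 kPa, V = 133 L, T = 192 K.
Step 2 — Isochoric: V stays 133 L; P/T = const ⇒ T₂ = 322 K, P₂ = 70.9 kPa.
W = 0 (no volume change).
ΔU = nCvΔT = 3.52×34.6×(322−192) = 15900 J.
Q = ΔU = 15900 J.
Net over both steps: W = 18500 J, Q = -1850 J, ΔU = -20400 J.

-20400 J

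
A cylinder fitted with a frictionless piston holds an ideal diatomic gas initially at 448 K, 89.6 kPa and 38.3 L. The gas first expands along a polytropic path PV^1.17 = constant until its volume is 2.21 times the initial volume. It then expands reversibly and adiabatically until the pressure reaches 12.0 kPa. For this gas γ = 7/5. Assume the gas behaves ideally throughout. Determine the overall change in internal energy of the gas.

-3080 J

n = P₁V₁/(RT₁) = 89.6×38.3/(8.314×448) = 0.921 mol.
Step 1 — Polytropic n=1.17: T₂ = T₁(V₁/V₂)^(n−1) = 448×(0.452)^0.17 = 391 K; P₂ = P₁(V₁/V₂)^n = 35.4 kPa.
W = (P₁V₁−P₂V₂)/(n−1) = (89.6×38.3−35.4×84.6)/0.17 = 2550 J.
ΔU = nCvΔT = 0.921×20.8×(391−448) = -1080 J.
Q = ΔU + W = 1460 J.
State after step 1: P = 35.4 kPa, V = 84.6 L, T = 391 K.
Step 2 — Adiabatic: T₂/T₁ = (P₂/P₁)^((γ−1)/γ) ⇒ T₂ = 391×(0.339)^0.286 = 287 K; V₂ = 183 L.
ΔU = nCvΔT = 0.921×20.8×(287−391) = -1990 J.
Q = 0 for an adiabatic process, so W = −ΔU = 1990 J.
Net over both steps: W = 4540 J, Q = 1460 J, ΔU = -3080 J.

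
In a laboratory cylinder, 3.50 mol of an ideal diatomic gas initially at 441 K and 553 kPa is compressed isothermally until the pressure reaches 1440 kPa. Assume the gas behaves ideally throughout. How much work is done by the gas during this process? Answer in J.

V₁ = nRT₁/P₁ = 3.50×8.314×441/553 = 23.2 L.
Isothermal: T stays 441 K; PV = const ⇒ V₂ = 8.91 L, P₂ = 1440 kPa.
W = nRT ln(V₂/V₁) = 3.50×8.314×441×ln(0.384) = -12300 J.

-12300 J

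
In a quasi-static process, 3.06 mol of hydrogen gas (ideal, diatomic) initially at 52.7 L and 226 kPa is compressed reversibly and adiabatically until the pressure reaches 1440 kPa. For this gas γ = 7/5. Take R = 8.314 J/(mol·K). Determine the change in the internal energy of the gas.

T₁ = P₁V₁/(nR) = 226×52.7/(3.06×8.314) = 468 K.
Adiabatic: T₂/T₁ = (P₂/P₁)^((γ−1)/γ) ⇒ T₂ = 468×(6.37)^0.286 = 795 K; V₂ = 14.0 L.
For an ideal gas ΔU = nCvΔT with Cv = (5/2)R = 20.8 J/(mol·K).
ΔU = 3.06×20.8×(795−468) = 20800 J.

20800 J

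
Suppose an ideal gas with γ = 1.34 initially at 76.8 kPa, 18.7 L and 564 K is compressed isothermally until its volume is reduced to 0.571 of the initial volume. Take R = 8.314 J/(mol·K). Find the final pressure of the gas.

Isothermal: T stays 564 K; PV = const ⇒ V₂ = 10.7 L, P₂ = 135 kPa.

135 kPa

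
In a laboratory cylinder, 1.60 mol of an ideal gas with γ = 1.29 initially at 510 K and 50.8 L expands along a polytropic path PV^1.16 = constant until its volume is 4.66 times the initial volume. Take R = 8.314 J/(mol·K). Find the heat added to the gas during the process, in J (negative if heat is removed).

P₁ = nRT₁/V₁ = 1.60×8.314×510/50.8 = 134 kPa.
Polytropic n=1.16: T₂ = T₁(V₁/V₂)^(n−1) = 510×(0.215)^0.16 = 399 K; P₂ = P₁(V₁/V₂)^n = 22.4 kPa.
W = (P₁V₁−P₂V₂)/(n−1) = (134×50.8−22.4×237)/0.16 = 9250 J.
ΔU = nCvΔT = 1.60×28.7×(399−510) = -5110 J.
Q = ΔU + W = 4150 J.

4150 J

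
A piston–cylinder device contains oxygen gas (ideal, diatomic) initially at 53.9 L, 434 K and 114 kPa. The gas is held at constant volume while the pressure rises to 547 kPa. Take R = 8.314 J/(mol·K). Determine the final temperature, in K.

Isochoric: V stays 53.9 L; P/T = const ⇒ T₂ = 2080 K, P₂ = 547 kPa.

2080 K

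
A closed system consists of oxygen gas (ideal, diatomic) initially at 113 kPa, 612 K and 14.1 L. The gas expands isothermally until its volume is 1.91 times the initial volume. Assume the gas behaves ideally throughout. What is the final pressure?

59.2 kPa

Isothermal: T stays 612 K; PV = const ⇒ V₂ = 26.9 L, P₂ = 59.2 kPa.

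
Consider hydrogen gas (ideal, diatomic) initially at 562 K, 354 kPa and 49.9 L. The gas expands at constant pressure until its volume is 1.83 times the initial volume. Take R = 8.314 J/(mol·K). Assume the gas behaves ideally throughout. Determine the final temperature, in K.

Isobaric: P stays 354 kPa; V/T = const ⇒ T₂ = 1030 K, V₂ = 91.3 L.

1030 K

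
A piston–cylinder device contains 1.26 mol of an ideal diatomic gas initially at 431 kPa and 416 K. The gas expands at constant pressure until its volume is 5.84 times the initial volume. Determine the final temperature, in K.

V₁ = nRT₁/P₁ = 1.26×8.314×416/431 = 10.1 L.
Isobaric: P stays 431 kPa; V/T = const ⇒ T₂ = 2430 K, V₂ = 59.0 L.

2430 K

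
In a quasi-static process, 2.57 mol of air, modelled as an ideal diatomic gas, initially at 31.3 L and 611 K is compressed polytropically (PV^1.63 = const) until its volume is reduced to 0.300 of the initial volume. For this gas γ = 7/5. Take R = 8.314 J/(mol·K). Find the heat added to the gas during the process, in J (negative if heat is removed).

P₁ = nRT₁/V₁ = 2.57×8.314×611/31.3 = 417 kPa.
Polytropic n=1.63: T₂ = T₁(V₁/V₂)^(n−1) = 611×(3.33)^0.63 = 1300 K; P₂ = P₁(V₁/V₂)^n = 2970 kPa.
W = (P₁V₁−P₂V₂)/(n−1) = (417×31.3−2970×9.39)/0.63 = -23500 J.
ΔU = nCvΔT = 2.57×20.8×(1300−611) = 37000 J.
Q = ΔU + W = 13500 J.

13500 J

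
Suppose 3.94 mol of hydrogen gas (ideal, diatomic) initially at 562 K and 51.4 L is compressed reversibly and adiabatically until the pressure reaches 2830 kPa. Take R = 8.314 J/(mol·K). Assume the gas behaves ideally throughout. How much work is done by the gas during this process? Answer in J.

P₁ = nRT₁/V₁ = 3.94×8.314×562/51.4 = 358 kPa.
Adiabatic: T₂/T₁ = (P₂/P₁)^((γ−1)/γ) ⇒ T₂ = 562×(7.90)^0.286 = 1010 K; V₂ = 11.7 L.
ΔU = nCvΔT = 3.94×20.8×(1010−562) = 37100 J.
Q = 0 for an adiabatic process, so W = −ΔU = -37100 J.

-37100 J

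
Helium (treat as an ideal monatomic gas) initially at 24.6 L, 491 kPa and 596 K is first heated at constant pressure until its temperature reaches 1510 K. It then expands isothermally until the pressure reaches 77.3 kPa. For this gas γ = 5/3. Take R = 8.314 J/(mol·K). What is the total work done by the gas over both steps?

75100 J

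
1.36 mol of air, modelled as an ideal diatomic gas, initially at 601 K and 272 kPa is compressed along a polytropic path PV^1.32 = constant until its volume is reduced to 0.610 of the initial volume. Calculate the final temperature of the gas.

704 K

V₁ = nRT₁/P₁ = 1.36×8.314×601/272 = 25.0 L.
Polytropic n=1.32: T₂ = T₁(V₁/V₂)^(n−1) = 601×(1.64)^0.32 = 704 K; P₂ = P₁(V₁/V₂)^n = 522 kPa.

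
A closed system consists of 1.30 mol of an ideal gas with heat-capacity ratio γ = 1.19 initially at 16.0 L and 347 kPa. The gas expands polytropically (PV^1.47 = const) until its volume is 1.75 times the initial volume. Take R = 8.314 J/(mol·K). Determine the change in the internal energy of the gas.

-6760 J

T₁ = P₁V₁/(nR) = 347×16.0/(1.30×8.314) = 514 K.
Polytropic n=1.47: T₂ = T₁(V₁/V₂)^(n−1) = 514×(0.571)^0.47 = 395 K; P₂ = P₁(V₁/V₂)^n = 152 kPa.
For an ideal gas ΔU = nCvΔT with Cv = R/(γ−1) = 43.8 J/(mol·K).
ΔU = 1.30×43.8×(395−514) = -6760 J.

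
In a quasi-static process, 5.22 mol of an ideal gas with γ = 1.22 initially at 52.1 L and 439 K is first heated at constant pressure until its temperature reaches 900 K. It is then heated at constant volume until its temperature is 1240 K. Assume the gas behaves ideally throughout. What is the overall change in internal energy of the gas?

158000 J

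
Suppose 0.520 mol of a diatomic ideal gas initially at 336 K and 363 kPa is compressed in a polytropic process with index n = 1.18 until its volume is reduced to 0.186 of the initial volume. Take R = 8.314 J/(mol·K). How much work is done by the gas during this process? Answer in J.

-2850 J

V₁ = nRT₁/P₁ = 0.520×8.314×336/363 = 4.00 L.
Polytropic n=1.18: T₂ = T₁(V₁/V₂)^(n−1) = 336×(5.38)^0.18 = 455 K; P₂ = P₁(V₁/V₂)^n = 2640 kPa.
W = (P₁V₁−P₂V₂)/(n−1) = (363×4.00−2640×0.744)/0.18 = -2850 J.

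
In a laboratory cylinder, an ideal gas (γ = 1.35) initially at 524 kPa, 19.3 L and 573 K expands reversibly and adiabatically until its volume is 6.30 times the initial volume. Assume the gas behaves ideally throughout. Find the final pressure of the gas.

43.7 kPa

Adiabatic: TV^(γ−1) = const ⇒ T₂ = 573×(0.159)^0.350 = 301 K; PV^γ = const ⇒ P₂ = 43.7 kPa.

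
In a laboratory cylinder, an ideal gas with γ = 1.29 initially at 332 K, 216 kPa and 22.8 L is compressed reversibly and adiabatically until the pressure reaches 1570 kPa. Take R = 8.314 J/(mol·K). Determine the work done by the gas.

-9540 J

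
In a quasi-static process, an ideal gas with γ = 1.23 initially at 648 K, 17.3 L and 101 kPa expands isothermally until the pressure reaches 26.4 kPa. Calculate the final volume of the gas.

66.2 L

Isothermal: T stays 648 K; PV = const ⇒ V₂ = 66.2 L, P₂ = 26.4 kPa.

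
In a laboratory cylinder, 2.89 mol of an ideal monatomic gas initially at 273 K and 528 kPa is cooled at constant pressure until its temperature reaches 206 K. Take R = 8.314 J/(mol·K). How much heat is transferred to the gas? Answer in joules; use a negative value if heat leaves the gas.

V₁ = nRT₁/P₁ = 2.89×8.314×273/528 = 12.4 L.
Isobaric: P stays 528 kPa; V/T = const ⇒ T₂ = 206 K, V₂ = 9.37 L.
W = PΔV = 528×(9.37−12.4) kPa·L = -1610 J.
ΔU = nCvΔT = 2.89×12.5×(206−273) = -2410 J.
Q = ΔU + W = nCpΔT = -4020 J.

-4020 J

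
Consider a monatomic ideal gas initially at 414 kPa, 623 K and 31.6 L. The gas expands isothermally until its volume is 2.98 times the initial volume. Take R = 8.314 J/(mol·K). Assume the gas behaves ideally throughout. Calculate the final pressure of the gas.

Isothermal: T stays 623 K; PV = const ⇒ V₂ = 94.2 L, P₂ = 139 kPa.

139 kPa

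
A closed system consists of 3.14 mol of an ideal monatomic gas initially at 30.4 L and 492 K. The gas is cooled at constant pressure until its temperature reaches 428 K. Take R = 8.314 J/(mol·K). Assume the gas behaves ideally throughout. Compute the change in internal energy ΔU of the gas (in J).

-2510 J

P₁ = nRT₁/V₁ = 3.14×8.314×492/30.4 = 423 kPa.
Isobaric: P stays 423 kPa; V/T = const ⇒ T₂ = 428 K, V₂ = 26.4 L.
For an ideal gas ΔU = nCvΔT with Cv = (3/2)R = 12.5 J/(mol·K).
ΔU = 3.14×12.5×(428−492) = -2510 J.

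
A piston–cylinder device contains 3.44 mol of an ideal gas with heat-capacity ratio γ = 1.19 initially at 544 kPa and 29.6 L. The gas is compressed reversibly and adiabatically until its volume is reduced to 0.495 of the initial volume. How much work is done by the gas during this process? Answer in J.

T₁ = P₁V₁/(nR) = 544×29.6/(3.44×8.314) = 563 K.
Adiabatic: TV^(γ−1) = const ⇒ T₂ = 563×(2.02)^0.190 = 643 K; PV^γ = const ⇒ P₂ = 1260 kPa.
ΔU = nCvΔT = 3.44×43.8×(643−563) = 12100 J.
Q = 0 for an adiabatic process, so W = −ΔU = -12100 J.

-12100 J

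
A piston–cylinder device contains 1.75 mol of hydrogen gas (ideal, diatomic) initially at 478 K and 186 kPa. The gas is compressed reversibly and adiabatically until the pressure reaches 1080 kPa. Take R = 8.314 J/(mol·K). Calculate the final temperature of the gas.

V₁ = nRT₁/P₁ = 1.75×8.314×478/186 = 37.4 L.
Adiabatic: T₂/T₁ = (P₂/P₁)^((γ−1)/γ) ⇒ T₂ = 478×(5.81)^0.286 = 790 K; V₂ = 10.6 L.

790 K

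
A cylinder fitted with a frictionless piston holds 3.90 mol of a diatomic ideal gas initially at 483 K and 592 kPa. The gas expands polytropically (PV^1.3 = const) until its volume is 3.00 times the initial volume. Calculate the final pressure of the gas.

142 kPa

V₁ = nRT₁/P₁ = 3.90×8.314×483/592 = 26.5 L.
Polytropic n=1.3: T₂ = T₁(V₁/V₂)^(n−1) = 483×(0.333)^0.30 = 347 K; P₂ = P₁(V₁/V₂)^n = 142 kPa.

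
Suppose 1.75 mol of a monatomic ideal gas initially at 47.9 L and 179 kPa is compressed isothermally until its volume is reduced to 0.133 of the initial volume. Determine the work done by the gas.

-17300 J

T₁ = P₁V₁/(nR) = 179×47.9/(1.75×8.314) = 589 K.
Isothermal: T stays 589 K; PV = const ⇒ V₂ = 6.37 L, P₂ = 1350 kPa.
W = nRT ln(V₂/V₁) = 1.75×8.314×589×ln(0.133) = -17300 J.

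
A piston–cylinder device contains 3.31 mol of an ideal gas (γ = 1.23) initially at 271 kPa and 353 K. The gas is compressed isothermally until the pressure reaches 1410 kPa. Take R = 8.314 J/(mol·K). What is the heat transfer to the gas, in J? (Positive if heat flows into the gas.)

V₁ = nRT₁/P₁ = 3.31×8.314×353/271 = 35.8 L.
Isothermal: T stays 353 K; PV = const ⇒ V₂ = 6.89 L, P₂ = 1410 kPa.
ΔU = 0 (ideal gas, T constant).
W = nRT ln(V₂/V₁) = 3.31×8.314×353×ln(0.192) = -16000 J.
Q = ΔU + W = -16000 J.

-16000 J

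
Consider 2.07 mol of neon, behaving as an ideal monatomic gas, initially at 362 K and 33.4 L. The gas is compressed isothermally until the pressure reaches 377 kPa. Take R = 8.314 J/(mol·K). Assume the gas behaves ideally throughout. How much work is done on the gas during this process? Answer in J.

4380 J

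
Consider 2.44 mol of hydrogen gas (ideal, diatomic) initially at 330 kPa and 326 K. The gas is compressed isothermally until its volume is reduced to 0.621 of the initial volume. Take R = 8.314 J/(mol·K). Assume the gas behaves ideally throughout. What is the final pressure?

V₁ = nRT₁/P₁ = 2.44×8.314×326/330 = 20.0 L.
Isothermal: T stays 326 K; PV = const ⇒ V₂ = 12.4 L, P₂ = 531 kPa.

531 kPa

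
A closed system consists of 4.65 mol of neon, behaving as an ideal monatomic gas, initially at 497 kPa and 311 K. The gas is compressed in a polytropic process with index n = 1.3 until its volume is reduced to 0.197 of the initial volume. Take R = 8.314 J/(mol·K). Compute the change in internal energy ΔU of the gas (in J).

11300 J

V₁ = nRT₁/P₁ = 4.65×8.314×311/497 = 24.2 L.
Polytropic n=1.3: T₂ = T₁(V₁/V₂)^(n−1) = 311×(5.08)^0.30 = 506 K; P₂ = P₁(V₁/V₂)^n = 4110 kPa.
For an ideal gas ΔU = nCvΔT with Cv = (3/2)R = 12.5 J/(mol·K).
ΔU = 4.65×12.5×(506−311) = 11300 J.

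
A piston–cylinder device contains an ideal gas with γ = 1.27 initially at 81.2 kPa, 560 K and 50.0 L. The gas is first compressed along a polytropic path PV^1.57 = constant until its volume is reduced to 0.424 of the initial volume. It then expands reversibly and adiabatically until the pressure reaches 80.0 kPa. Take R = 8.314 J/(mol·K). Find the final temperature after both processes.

n = P₁V₁/(RT₁) = 81.2×50.0/(8.314×560) = 0.872 mol.
Step 1 — Polytropic n=1.57: T₂ = T₁(V₁/V₂)^(n−1) = 560×(2.36)^0.57 = 913 K; P₂ = P₁(V₁/V₂)^n = 312 kPa.
W = (P₁V₁−P₂V₂)/(n−1) = (81.2×50.0−312×21.2)/0.57 = -4490 J.
ΔU = nCvΔT = 0.872×30.8×(913−560) = 9490 J.
Q = ΔU + W = 4990 J.
State after step 1: P = 312 kPa, V = 21.2 L, T = 913 K.
Step 2 — Adiabatic: T₂/T₁ = (P₂/P₁)^((γ−1)/γ) ⇒ T₂ = 913×(0.256)^0.213 = 684 K; V₂ = 62.0 L.
ΔU = nCvΔT = 0.872×30.8×(684−913) = -6170 J.
Q = 0 for an adiabatic process, so W = −ΔU = 6170 J.
Net over both steps: W = 1670 J, Q = 4990 J, ΔU = 3320 J.

684 K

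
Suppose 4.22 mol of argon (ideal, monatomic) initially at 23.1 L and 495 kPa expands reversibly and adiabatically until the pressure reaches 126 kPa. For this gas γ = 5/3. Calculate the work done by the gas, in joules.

7230 J

T₁ = P₁V₁/(nR) = 495×23.1/(4.22×8.314) = 326 K.
Adiabatic: T₂/T₁ = (P₂/P₁)^((γ−1)/γ) ⇒ T₂ = 326×(0.255)^0.400 = 189 K; V₂ = 52.5 L.
ΔU = nCvΔT = 4.22×12.5×(189−326) = -7230 J.
Q = 0 for an adiabatic process, so W = −ΔU = 7230 J.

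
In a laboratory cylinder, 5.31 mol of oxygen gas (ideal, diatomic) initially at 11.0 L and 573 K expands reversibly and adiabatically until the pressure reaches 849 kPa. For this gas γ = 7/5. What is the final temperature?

P₁ = nRT₁/V₁ = 5.31×8.314×573/11.0 = 2300 kPa.
Adiabatic: T₂/T₁ = (P₂/P₁)^((γ−1)/γ) ⇒ T₂ = 573×(0.369)^0.286 = 431 K; V₂ = 22.4 L.

431 K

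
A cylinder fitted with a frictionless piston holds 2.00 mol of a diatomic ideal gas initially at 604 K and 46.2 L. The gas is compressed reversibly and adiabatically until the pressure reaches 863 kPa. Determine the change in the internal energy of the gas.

12100 J

P₁ = nRT₁/V₁ = 2.00×8.314×604/46.2 = 217 kPa.
Adiabatic: T₂/T₁ = (P₂/P₁)^((γ−1)/γ) ⇒ T₂ = 604×(3.97)^0.286 = 896 K; V₂ = 17.3 L.
For an ideal gas ΔU = nCvΔT with Cv = (5/2)R = 20.8 J/(mol·K).
ΔU = 2.00×20.8×(896−604) = 12100 J.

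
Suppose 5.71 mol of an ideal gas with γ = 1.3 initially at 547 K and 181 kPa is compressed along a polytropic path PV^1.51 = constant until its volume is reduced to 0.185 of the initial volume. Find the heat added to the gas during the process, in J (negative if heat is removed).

V₁ = nRT₁/P₁ = 5.71×8.314×547/181 = 143 L.
Polytropic n=1.51: T₂ = T₁(V₁/V₂)^(n−1) = 547×(5.41)^0.51 = 1290 K; P₂ = P₁(V₁/V₂)^n = 2310 kPa.
W = (P₁V₁−P₂V₂)/(n−1) = (181×143−2310×26.5)/0.51 = -69500 J.
ΔU = nCvΔT = 5.71×27.7×(1290−547) = 118000 J.
Q = ΔU + W = 48600 J.

48600 J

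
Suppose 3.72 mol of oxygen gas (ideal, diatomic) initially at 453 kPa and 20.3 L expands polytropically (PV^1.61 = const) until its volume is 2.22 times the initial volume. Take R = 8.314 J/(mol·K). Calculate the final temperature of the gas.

T₁ = P₁V₁/(nR) = 453×20.3/(3.72×8.314) = 297 K.
Polytropic n=1.61: T₂ = T₁(V₁/V₂)^(n−1) = 297×(0.450)^0.61 = 183 K; P₂ = P₁(V₁/V₂)^n = 125 kPa.

183 K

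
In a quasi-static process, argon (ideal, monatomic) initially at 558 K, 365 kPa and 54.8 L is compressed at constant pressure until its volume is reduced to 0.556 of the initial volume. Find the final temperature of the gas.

310 K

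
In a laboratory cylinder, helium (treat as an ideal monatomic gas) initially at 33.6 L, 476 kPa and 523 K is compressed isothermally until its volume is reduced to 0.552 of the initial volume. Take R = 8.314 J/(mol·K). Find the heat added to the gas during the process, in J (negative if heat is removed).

-9500 J

n = P₁V₁/(RT₁) = 476×33.6/(8.314×523) = 3.68 mol.
Isothermal: T stays 523 K; PV = const ⇒ V₂ = 18.5 L, P₂ = 862 kPa.
ΔU = 0 (ideal gas, T constant).
W = nRT ln(V₂/V₁) = 3.68×8.314×523×ln(0.552) = -9500 J.
Q = ΔU + W = -9500 J.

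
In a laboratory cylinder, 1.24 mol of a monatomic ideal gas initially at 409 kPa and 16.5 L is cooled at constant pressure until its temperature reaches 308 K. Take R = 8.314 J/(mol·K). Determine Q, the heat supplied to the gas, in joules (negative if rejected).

T₁ = P₁V₁/(nR) = 409×16.5/(1.24×8.314) = 655 K.
Isobaric: P stays 409 kPa; V/T = const ⇒ T₂ = 308 K, V₂ = 7.76 L.
W = PΔV = 409×(7.76−16.5) kPa·L = -3570 J.
ΔU = nCvΔT = 1.24×12.5×(308−655) = -5360 J.
Q = ΔU + W = nCpΔT = -8930 J.

-8930 J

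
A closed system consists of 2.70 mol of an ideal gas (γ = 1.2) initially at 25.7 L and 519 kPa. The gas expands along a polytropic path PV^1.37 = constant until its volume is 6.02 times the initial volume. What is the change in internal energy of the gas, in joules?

-32400 J

T₁ = P₁V₁/(nR) = 519×25.7/(2.70×8.314) = 594 K.
Polytropic n=1.37: T₂ = T₁(V₁/V₂)^(n−1) = 594×(0.166)^0.37 = 306 K; P₂ = P₁(V₁/V₂)^n = 44.4 kPa.
For an ideal gas ΔU = nCvΔT with Cv = R/(γ−1) = 41.6 J/(mol·K).
ΔU = 2.70×41.6×(306−594) = -32400 J.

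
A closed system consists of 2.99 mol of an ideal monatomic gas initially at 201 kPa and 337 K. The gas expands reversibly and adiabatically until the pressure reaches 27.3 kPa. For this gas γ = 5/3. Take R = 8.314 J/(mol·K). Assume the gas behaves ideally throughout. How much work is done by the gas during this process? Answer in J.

V₁ = nRT₁/P₁ = 2.99×8.314×337/201 = 41.7 L.
Adiabatic: T₂/T₁ = (P₂/P₁)^((γ−1)/γ) ⇒ T₂ = 337×(0.136)^0.400 = 152 K; V₂ = 138 L.
ΔU = nCvΔT = 2.99×12.5×(152−337) = -6910 J.
Q = 0 for an adiabatic process, so W = −ΔU = 6910 J.

6910 J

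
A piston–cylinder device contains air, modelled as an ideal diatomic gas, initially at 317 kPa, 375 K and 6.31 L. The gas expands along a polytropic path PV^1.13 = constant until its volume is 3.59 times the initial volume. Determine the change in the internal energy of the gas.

-766 J

n = P₁V₁/(RT₁) = 317×6.31/(8.314×375) = 0.642 mol.
Polytropic n=1.13: T₂ = T₁(V₁/V₂)^(n−1) = 375×(0.279)^0.13 = 318 K; P₂ = P₁(V₁/V₂)^n = 74.8 kPa.
For an ideal gas ΔU = nCvΔT with Cv = (5/2)R = 20.8 J/(mol·K).
ΔU = 0.642×20.8×(318−375) = -766 J.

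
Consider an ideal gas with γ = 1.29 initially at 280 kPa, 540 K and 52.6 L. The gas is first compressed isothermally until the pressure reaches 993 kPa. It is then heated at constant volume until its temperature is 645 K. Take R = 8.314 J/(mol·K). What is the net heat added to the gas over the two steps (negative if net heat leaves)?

n = P₁V₁/(RT₁) = 280×52.6/(8.314×540) = 3.28 mol.
Step 1 — Isothermal: T stays 540 K; PV = const ⇒ V₂ = 14.8 L, P₂ = 993 kPa.
ΔU = 0 (ideal gas, T constant).
W = nRT ln(V₂/V₁) = 3.28×8.314×540×ln(0.282) = -18600 J.
Q = ΔU + W = -18600 J.
State after step 1: P = 993 kPa, V = 14.8 L, T = 540 K.
Step 2 — Isochoric: V stays 14.8 L; P/T = const ⇒ T₂ = 645 K, P₂ = 1190 kPa.
W = 0 (no volume change).
ΔU = nCvΔT = 3.28×28.7×(645−540) = 9880 J.
Q = ΔU = 9880 J.
Net over both steps: W = -18600 J, Q = -8770 J, ΔU = 9880 J.

-8770 J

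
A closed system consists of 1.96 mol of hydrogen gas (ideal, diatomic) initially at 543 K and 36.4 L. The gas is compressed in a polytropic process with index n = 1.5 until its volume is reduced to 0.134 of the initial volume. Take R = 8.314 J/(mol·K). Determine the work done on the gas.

P₁ = nRT₁/V₁ = 1.96×8.314×543/36.4 = 243 kPa.
Polytropic n=1.5: T₂ = T₁(V₁/V₂)^(n−1) = 543×(7.46)^0.50 = 1480 K; P₂ = P₁(V₁/V₂)^n = 4960 kPa.
W = (P₁V₁−P₂V₂)/(n−1) = (243×36.4−4960×4.88)/0.50 = -30600 J.
Work done on the gas = −W_by = 30600 J.

30600 J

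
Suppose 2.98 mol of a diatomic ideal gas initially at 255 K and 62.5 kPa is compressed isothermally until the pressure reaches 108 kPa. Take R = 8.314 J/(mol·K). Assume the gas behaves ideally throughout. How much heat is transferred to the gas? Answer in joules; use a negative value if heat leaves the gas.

V₁ = nRT₁/P₁ = 2.98×8.314×255/62.5 = 101 L.
Isothermal: T stays 255 K; PV = const ⇒ V₂ = 58.5 L, P₂ = 108 kPa.
ΔU = 0 (ideal gas, T constant).
W = nRT ln(V₂/V₁) = 2.98×8.314×255×ln(0.579) = -3460 J.
Q = ΔU + W = -3460 J.

-3460 J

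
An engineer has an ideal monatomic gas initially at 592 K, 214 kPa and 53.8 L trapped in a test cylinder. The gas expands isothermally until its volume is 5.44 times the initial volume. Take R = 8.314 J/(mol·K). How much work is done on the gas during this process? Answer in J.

-19500 J

n = P₁V₁/(RT₁) = 214×53.8/(8.314×592) = 2.34 mol.
Isothermal: T stays 592 K; PV = const ⇒ V₂ = 293 L, P₂ = 39.3 kPa.
W = nRT ln(V₂/V₁) = 2.34×8.314×592×ln(5.44) = 19500 J.
Work done on the gas = −W_by = -19500 J.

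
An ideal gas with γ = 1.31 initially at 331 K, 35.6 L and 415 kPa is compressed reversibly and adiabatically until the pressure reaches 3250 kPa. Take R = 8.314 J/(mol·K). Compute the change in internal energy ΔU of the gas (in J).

29900 J

n = P₁V₁/(RT₁) = 415×35.6/(8.314×331) = 5.37 mol.
Adiabatic: T₂/T₁ = (P₂/P₁)^((γ−1)/γ) ⇒ T₂ = 331×(7.83)^0.237 = 539 K; V₂ = 7.40 L.
For an ideal gas ΔU = nCvΔT with Cv = R/(γ−1) = 26.8 J/(mol·K).
ΔU = 5.37×26.8×(539−331) = 29900 J.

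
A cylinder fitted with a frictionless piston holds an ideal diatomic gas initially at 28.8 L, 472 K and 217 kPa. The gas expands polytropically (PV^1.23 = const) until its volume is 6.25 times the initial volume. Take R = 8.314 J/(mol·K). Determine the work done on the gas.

-9350 J

n = P₁V₁/(RT₁) = 217×28.8/(8.314×472) = 1.59 mol.
Polytropic n=1.23: T₂ = T₁(V₁/V₂)^(n−1) = 472×(0.160)^0.23 = 310 K; P₂ = P₁(V₁/V₂)^n = 22.8 kPa.
W = (P₁V₁−P₂V₂)/(n−1) = (217×28.8−22.8×180)/0.23 = 9350 J.
Work done on the gas = −W_by = -9350 J.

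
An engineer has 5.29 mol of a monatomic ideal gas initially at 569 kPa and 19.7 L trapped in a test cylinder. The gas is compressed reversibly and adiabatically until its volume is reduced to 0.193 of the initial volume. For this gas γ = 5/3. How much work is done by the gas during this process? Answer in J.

-33500 J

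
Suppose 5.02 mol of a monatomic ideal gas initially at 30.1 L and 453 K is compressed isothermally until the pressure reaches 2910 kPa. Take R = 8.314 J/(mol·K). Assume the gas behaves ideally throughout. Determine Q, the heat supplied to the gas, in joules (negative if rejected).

-29000 J

P₁ = nRT₁/V₁ = 5.02×8.314×453/30.1 = 628 kPa.
Isothermal: T stays 453 K; PV = const ⇒ V₂ = 6.50 L, P₂ = 2910 kPa.
ΔU = 0 (ideal gas, T constant).
W = nRT ln(V₂/V₁) = 5.02×8.314×453×ln(0.216) = -29000 J.
Q = ΔU + W = -29000 J.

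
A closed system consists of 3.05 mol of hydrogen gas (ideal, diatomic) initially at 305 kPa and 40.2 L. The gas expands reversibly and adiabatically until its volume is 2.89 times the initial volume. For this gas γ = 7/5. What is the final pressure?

T₁ = P₁V₁/(nR) = 305×40.2/(3.05×8.314) = 484 K.
Adiabatic: TV^(γ−1) = const ⇒ T₂ = 484×(0.346)^0.400 = 316 K; PV^γ = const ⇒ P₂ = 69.0 kPa.

69.0 kPa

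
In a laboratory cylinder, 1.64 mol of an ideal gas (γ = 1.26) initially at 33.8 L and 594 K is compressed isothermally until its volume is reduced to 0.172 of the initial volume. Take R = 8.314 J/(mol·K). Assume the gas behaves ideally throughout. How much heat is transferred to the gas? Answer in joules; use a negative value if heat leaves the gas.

-14300 J

P₁ = nRT₁/V₁ = 1.64×8.314×594/33.8 = 240 kPa.
Isothermal: T stays 594 K; PV = const ⇒ V₂ = 5.81 L, P₂ = 1390 kPa.
ΔU = 0 (ideal gas, T constant).
W = nRT ln(V₂/V₁) = 1.64×8.314×594×ln(0.172) = -14300 J.
Q = ΔU + W = -14300 J.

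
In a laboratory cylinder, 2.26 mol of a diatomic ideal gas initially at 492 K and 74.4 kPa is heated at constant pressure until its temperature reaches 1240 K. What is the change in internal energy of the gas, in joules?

V₁ = nRT₁/P₁ = 2.26×8.314×492/74.4 = 124 L.
Isobaric: P stays 74.4 kPa; V/T = const ⇒ T₂ = 1240 K, V₂ = 313 L.
For an ideal gas ΔU = nCvΔT with Cv = (5/2)R = 20.8 J/(mol·K).
ΔU = 2.26×20.8×(1240−492) = 35100 J.

35100 J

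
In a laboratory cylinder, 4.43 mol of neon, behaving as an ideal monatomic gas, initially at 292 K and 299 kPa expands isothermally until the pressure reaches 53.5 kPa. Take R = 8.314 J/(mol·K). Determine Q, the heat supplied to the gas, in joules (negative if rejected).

18500 J

V₁ = nRT₁/P₁ = 4.43×8.314×292/299 = 36.0 L.
Isothermal: T stays 292 K; PV = const ⇒ V₂ = 201 L, P₂ = 53.5 kPa.
ΔU = 0 (ideal gas, T constant).
W = nRT ln(V₂/V₁) = 4.43×8.314×292×ln(5.59) = 18500 J.
Q = ΔU + W = 18500 J.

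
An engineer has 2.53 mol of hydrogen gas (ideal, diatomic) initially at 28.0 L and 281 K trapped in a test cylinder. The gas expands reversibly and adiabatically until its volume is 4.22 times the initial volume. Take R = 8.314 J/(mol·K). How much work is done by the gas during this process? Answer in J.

P₁ = nRT₁/V₁ = 2.53×8.314×281/28.0 = 211 kPa.
Adiabatic: TV^(γ−1) = const ⇒ T₂ = 281×(0.237)^0.400 = 158 K; PV^γ = const ⇒ P₂ = 28.1 kPa.
ΔU = nCvΔT = 2.53×20.8×(158−281) = -6470 J.
Q = 0 for an adiabatic process, so W = −ΔU = 6470 J.

6470 J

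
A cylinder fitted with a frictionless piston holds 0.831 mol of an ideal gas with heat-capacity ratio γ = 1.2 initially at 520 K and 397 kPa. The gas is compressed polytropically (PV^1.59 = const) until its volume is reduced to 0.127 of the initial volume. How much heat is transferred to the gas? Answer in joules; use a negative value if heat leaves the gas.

28200 J

V₁ = nRT₁/P₁ = 0.831×8.314×520/397 = 9.05 L.
Polytropic n=1.59: T₂ = T₁(V₁/V₂)^(n−1) = 520×(7.87)^0.59 = 1760 K; P₂ = P₁(V₁/V₂)^n = 10600 kPa.
W = (P₁V₁−P₂V₂)/(n−1) = (397×9.05−10600×1.15)/0.59 = -14500 J.
ΔU = nCvΔT = 0.831×41.6×(1760−520) = 42700 J.
Q = ΔU + W = 28200 J.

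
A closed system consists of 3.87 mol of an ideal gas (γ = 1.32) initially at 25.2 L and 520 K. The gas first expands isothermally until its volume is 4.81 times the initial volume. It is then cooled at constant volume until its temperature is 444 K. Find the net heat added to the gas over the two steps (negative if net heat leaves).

P₁ = nRT₁/V₁ = 3.87×8.314×520/25.2 = 664 kPa.
Step 1 — Isothermal: T stays 520 K; PV = const ⇒ V₂ = 121 L, P₂ = 138 kPa.
ΔU = 0 (ideal gas, T constant).
W = nRT ln(V₂/V₁) = 3.87×8.314×520×ln(4.81) = 26300 J.
Q = ΔU + W = 26300 J.
State after step 1: P = 138 kPa, V = 121 L, T = 520 K.
Step 2 — Isochoric: V stays 121 L; P/T = const ⇒ T₂ = 444 K, P₂ = 118 kPa.
W = 0 (no volume change).
ΔU = nCvΔT = 3.87×26.0×(444−520) = -7640 J.
Q = ΔU = -7640 J.
Net over both steps: W = 26300 J, Q = 18600 J, ΔU = -7640 J.

18600 J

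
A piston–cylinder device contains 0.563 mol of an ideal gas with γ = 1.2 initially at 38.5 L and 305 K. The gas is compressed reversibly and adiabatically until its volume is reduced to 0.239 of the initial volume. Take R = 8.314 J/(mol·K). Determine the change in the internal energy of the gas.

2370 J

P₁ = nRT₁/V₁ = 0.563×8.314×305/38.5 = 37.1 kPa.
Adiabatic: TV^(γ−1) = const ⇒ T₂ = 305×(4.18)^0.200 = 406 K; PV^γ = const ⇒ P₂ = 207 kPa.
For an ideal gas ΔU = nCvΔT with Cv = R/(γ−1) = 41.6 J/(mol·K).
ΔU = 0.563×41.6×(406−305) = 2370 J.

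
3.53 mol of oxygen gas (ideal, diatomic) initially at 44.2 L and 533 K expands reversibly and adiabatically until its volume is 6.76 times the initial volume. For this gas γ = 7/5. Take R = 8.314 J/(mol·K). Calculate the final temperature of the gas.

P₁ = nRT₁/V₁ = 3.53×8.314×533/44.2 = 354 kPa.
Adiabatic: TV^(γ−1) = const ⇒ T₂ = 533×(0.148)^0.400 = 248 K; PV^γ = const ⇒ P₂ = 24.4 kPa.

248 K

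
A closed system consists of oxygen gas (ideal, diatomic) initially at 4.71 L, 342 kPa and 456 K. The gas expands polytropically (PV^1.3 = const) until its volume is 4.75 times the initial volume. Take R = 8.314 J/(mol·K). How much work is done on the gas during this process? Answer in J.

-2000 J

n = P₁V₁/(RT₁) = 342×4.71/(8.314×456) = 0.425 mol.
Polytropic n=1.3: T₂ = T₁(V₁/V₂)^(n−1) = 456×(0.211)^0.30 = 286 K; P₂ = P₁(V₁/V₂)^n = 45.1 kPa.
W = (P₁V₁−P₂V₂)/(n−1) = (342×4.71−45.1×22.4)/0.30 = 2000 J.
Work done on the gas = −W_by = -2000 J.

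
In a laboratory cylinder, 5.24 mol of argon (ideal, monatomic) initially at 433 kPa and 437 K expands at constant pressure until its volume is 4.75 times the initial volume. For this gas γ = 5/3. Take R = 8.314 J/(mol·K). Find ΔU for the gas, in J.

V₁ = nRT₁/P₁ = 5.24×8.314×437/433 = 44.0 L.
Isobaric: P stays 433 kPa; V/T = const ⇒ T₂ = 2080 K, V₂ = 209 L.
For an ideal gas ΔU = nCvΔT with Cv = (3/2)R = 12.5 J/(mol·K).
ΔU = 5.24×12.5×(2080−437) = 107000 J.

107000 J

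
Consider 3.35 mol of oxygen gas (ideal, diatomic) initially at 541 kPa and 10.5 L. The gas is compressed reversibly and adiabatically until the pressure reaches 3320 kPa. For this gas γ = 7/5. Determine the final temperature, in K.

T₁ = P₁V₁/(nR) = 541×10.5/(3.35×8.314) = 204 K.
Adiabatic: T₂/T₁ = (P₂/P₁)^((γ−1)/γ) ⇒ T₂ = 204×(6.14)^0.286 = 342 K; V₂ = 2.87 L.

342 K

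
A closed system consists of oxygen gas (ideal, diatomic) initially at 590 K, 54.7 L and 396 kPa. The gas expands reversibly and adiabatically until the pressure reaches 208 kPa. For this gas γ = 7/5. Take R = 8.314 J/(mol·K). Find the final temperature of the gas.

Adiabatic: T₂/T₁ = (P₂/P₁)^((γ−1)/γ) ⇒ T₂ = 590×(0.525)^0.286 = 491 K; V₂ = 86.6 L.

491 K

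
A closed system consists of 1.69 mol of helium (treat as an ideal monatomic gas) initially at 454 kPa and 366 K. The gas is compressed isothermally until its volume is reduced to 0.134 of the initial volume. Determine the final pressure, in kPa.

3390 kPa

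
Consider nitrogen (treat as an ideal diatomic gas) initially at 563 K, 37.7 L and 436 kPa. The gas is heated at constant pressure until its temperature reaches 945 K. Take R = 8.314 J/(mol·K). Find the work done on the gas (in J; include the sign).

-11200 J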